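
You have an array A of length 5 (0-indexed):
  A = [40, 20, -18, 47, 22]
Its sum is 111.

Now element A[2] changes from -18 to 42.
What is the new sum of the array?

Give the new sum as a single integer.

Answer: 171

Derivation:
Old value at index 2: -18
New value at index 2: 42
Delta = 42 - -18 = 60
New sum = old_sum + delta = 111 + (60) = 171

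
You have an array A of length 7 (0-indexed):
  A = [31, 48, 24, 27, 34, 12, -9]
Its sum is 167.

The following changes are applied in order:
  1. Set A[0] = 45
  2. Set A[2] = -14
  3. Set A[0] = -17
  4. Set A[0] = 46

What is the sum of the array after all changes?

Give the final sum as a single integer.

Answer: 144

Derivation:
Initial sum: 167
Change 1: A[0] 31 -> 45, delta = 14, sum = 181
Change 2: A[2] 24 -> -14, delta = -38, sum = 143
Change 3: A[0] 45 -> -17, delta = -62, sum = 81
Change 4: A[0] -17 -> 46, delta = 63, sum = 144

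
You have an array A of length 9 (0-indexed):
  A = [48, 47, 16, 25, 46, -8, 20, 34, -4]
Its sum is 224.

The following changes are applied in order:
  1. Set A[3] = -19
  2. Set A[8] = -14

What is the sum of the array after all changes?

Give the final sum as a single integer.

Answer: 170

Derivation:
Initial sum: 224
Change 1: A[3] 25 -> -19, delta = -44, sum = 180
Change 2: A[8] -4 -> -14, delta = -10, sum = 170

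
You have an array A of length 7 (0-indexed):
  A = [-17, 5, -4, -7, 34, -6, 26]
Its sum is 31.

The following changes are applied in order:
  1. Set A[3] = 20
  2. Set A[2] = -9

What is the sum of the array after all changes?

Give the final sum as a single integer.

Answer: 53

Derivation:
Initial sum: 31
Change 1: A[3] -7 -> 20, delta = 27, sum = 58
Change 2: A[2] -4 -> -9, delta = -5, sum = 53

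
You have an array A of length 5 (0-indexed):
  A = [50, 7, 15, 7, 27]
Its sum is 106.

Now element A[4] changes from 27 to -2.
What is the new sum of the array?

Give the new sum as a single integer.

Answer: 77

Derivation:
Old value at index 4: 27
New value at index 4: -2
Delta = -2 - 27 = -29
New sum = old_sum + delta = 106 + (-29) = 77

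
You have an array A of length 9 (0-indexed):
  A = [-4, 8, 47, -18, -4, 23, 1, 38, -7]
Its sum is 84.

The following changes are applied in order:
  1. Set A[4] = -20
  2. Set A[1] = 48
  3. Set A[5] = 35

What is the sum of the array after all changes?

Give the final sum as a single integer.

Initial sum: 84
Change 1: A[4] -4 -> -20, delta = -16, sum = 68
Change 2: A[1] 8 -> 48, delta = 40, sum = 108
Change 3: A[5] 23 -> 35, delta = 12, sum = 120

Answer: 120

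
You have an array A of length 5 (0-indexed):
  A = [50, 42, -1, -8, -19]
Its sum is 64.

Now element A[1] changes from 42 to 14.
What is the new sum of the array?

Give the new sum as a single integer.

Answer: 36

Derivation:
Old value at index 1: 42
New value at index 1: 14
Delta = 14 - 42 = -28
New sum = old_sum + delta = 64 + (-28) = 36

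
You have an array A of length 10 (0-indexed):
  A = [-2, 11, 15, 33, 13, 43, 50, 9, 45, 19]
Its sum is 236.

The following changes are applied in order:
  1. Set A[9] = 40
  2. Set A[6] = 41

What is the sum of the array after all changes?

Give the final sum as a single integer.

Answer: 248

Derivation:
Initial sum: 236
Change 1: A[9] 19 -> 40, delta = 21, sum = 257
Change 2: A[6] 50 -> 41, delta = -9, sum = 248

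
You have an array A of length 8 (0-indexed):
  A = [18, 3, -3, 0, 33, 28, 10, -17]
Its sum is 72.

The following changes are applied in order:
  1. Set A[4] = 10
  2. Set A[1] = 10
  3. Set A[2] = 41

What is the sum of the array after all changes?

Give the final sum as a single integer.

Answer: 100

Derivation:
Initial sum: 72
Change 1: A[4] 33 -> 10, delta = -23, sum = 49
Change 2: A[1] 3 -> 10, delta = 7, sum = 56
Change 3: A[2] -3 -> 41, delta = 44, sum = 100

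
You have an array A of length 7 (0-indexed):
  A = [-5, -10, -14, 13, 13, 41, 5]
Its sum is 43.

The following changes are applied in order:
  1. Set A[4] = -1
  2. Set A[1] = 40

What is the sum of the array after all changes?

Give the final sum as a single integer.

Initial sum: 43
Change 1: A[4] 13 -> -1, delta = -14, sum = 29
Change 2: A[1] -10 -> 40, delta = 50, sum = 79

Answer: 79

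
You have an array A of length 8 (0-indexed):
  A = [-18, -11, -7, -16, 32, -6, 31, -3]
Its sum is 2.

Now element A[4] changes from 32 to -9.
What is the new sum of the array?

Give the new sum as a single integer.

Answer: -39

Derivation:
Old value at index 4: 32
New value at index 4: -9
Delta = -9 - 32 = -41
New sum = old_sum + delta = 2 + (-41) = -39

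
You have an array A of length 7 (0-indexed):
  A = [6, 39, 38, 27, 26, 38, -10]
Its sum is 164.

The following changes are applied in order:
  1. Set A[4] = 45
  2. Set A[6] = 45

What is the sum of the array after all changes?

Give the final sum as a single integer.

Initial sum: 164
Change 1: A[4] 26 -> 45, delta = 19, sum = 183
Change 2: A[6] -10 -> 45, delta = 55, sum = 238

Answer: 238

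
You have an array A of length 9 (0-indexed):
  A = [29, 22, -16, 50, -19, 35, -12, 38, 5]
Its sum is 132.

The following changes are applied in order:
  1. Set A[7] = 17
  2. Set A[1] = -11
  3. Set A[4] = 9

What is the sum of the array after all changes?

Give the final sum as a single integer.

Initial sum: 132
Change 1: A[7] 38 -> 17, delta = -21, sum = 111
Change 2: A[1] 22 -> -11, delta = -33, sum = 78
Change 3: A[4] -19 -> 9, delta = 28, sum = 106

Answer: 106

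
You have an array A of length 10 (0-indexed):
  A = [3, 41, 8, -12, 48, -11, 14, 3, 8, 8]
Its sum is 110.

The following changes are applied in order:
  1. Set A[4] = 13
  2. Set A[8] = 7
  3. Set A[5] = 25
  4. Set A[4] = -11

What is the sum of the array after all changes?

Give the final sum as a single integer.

Initial sum: 110
Change 1: A[4] 48 -> 13, delta = -35, sum = 75
Change 2: A[8] 8 -> 7, delta = -1, sum = 74
Change 3: A[5] -11 -> 25, delta = 36, sum = 110
Change 4: A[4] 13 -> -11, delta = -24, sum = 86

Answer: 86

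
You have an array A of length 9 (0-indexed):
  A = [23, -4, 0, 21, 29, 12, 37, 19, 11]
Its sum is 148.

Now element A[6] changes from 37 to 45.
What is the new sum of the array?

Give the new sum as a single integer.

Answer: 156

Derivation:
Old value at index 6: 37
New value at index 6: 45
Delta = 45 - 37 = 8
New sum = old_sum + delta = 148 + (8) = 156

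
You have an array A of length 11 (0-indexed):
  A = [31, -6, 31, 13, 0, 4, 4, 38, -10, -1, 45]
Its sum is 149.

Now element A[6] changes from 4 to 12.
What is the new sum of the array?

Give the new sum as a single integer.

Answer: 157

Derivation:
Old value at index 6: 4
New value at index 6: 12
Delta = 12 - 4 = 8
New sum = old_sum + delta = 149 + (8) = 157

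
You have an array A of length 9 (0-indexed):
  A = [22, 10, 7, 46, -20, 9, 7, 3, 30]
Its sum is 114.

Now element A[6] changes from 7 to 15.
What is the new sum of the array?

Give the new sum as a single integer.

Answer: 122

Derivation:
Old value at index 6: 7
New value at index 6: 15
Delta = 15 - 7 = 8
New sum = old_sum + delta = 114 + (8) = 122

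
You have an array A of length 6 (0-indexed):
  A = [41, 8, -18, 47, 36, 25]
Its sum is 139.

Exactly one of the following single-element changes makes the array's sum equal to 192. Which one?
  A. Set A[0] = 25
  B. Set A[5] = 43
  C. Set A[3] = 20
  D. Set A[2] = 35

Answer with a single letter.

Answer: D

Derivation:
Option A: A[0] 41->25, delta=-16, new_sum=139+(-16)=123
Option B: A[5] 25->43, delta=18, new_sum=139+(18)=157
Option C: A[3] 47->20, delta=-27, new_sum=139+(-27)=112
Option D: A[2] -18->35, delta=53, new_sum=139+(53)=192 <-- matches target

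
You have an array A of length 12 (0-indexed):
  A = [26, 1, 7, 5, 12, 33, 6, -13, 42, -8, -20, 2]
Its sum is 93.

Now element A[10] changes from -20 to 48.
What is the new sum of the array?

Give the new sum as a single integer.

Old value at index 10: -20
New value at index 10: 48
Delta = 48 - -20 = 68
New sum = old_sum + delta = 93 + (68) = 161

Answer: 161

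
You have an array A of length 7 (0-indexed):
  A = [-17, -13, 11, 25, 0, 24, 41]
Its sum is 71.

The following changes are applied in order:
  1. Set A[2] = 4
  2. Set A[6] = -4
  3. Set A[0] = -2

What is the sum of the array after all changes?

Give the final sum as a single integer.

Initial sum: 71
Change 1: A[2] 11 -> 4, delta = -7, sum = 64
Change 2: A[6] 41 -> -4, delta = -45, sum = 19
Change 3: A[0] -17 -> -2, delta = 15, sum = 34

Answer: 34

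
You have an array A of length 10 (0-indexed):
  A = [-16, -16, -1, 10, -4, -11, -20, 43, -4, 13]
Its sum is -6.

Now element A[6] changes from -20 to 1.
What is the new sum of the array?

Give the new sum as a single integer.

Old value at index 6: -20
New value at index 6: 1
Delta = 1 - -20 = 21
New sum = old_sum + delta = -6 + (21) = 15

Answer: 15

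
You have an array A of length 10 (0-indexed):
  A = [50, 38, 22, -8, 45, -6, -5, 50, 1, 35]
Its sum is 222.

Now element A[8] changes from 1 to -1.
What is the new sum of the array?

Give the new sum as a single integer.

Answer: 220

Derivation:
Old value at index 8: 1
New value at index 8: -1
Delta = -1 - 1 = -2
New sum = old_sum + delta = 222 + (-2) = 220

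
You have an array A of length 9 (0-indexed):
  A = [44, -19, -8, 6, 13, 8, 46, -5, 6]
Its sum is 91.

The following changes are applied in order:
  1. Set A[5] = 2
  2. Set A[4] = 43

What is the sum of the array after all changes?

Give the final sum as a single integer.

Initial sum: 91
Change 1: A[5] 8 -> 2, delta = -6, sum = 85
Change 2: A[4] 13 -> 43, delta = 30, sum = 115

Answer: 115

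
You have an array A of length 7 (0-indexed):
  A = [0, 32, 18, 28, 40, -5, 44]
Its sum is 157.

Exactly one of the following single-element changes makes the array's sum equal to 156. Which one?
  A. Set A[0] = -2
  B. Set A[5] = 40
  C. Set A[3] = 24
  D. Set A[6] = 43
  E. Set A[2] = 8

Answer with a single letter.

Answer: D

Derivation:
Option A: A[0] 0->-2, delta=-2, new_sum=157+(-2)=155
Option B: A[5] -5->40, delta=45, new_sum=157+(45)=202
Option C: A[3] 28->24, delta=-4, new_sum=157+(-4)=153
Option D: A[6] 44->43, delta=-1, new_sum=157+(-1)=156 <-- matches target
Option E: A[2] 18->8, delta=-10, new_sum=157+(-10)=147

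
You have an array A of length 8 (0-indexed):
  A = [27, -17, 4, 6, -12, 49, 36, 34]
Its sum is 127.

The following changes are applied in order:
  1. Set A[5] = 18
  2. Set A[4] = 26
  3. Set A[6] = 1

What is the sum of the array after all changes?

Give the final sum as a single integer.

Initial sum: 127
Change 1: A[5] 49 -> 18, delta = -31, sum = 96
Change 2: A[4] -12 -> 26, delta = 38, sum = 134
Change 3: A[6] 36 -> 1, delta = -35, sum = 99

Answer: 99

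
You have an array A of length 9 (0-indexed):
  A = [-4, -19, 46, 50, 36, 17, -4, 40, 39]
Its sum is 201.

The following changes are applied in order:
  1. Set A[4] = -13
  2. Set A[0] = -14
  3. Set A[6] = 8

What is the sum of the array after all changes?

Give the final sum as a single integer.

Answer: 154

Derivation:
Initial sum: 201
Change 1: A[4] 36 -> -13, delta = -49, sum = 152
Change 2: A[0] -4 -> -14, delta = -10, sum = 142
Change 3: A[6] -4 -> 8, delta = 12, sum = 154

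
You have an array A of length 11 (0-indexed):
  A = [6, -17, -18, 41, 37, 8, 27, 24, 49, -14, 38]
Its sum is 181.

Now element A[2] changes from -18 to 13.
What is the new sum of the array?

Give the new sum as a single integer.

Old value at index 2: -18
New value at index 2: 13
Delta = 13 - -18 = 31
New sum = old_sum + delta = 181 + (31) = 212

Answer: 212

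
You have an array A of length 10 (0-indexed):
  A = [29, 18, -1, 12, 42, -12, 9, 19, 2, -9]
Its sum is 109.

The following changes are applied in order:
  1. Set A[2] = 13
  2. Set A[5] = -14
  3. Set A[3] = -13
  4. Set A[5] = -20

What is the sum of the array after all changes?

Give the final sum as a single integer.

Initial sum: 109
Change 1: A[2] -1 -> 13, delta = 14, sum = 123
Change 2: A[5] -12 -> -14, delta = -2, sum = 121
Change 3: A[3] 12 -> -13, delta = -25, sum = 96
Change 4: A[5] -14 -> -20, delta = -6, sum = 90

Answer: 90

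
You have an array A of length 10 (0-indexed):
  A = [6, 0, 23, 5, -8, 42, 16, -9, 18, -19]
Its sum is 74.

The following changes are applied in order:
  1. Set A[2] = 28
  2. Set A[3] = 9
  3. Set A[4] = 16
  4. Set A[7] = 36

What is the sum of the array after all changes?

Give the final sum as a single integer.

Initial sum: 74
Change 1: A[2] 23 -> 28, delta = 5, sum = 79
Change 2: A[3] 5 -> 9, delta = 4, sum = 83
Change 3: A[4] -8 -> 16, delta = 24, sum = 107
Change 4: A[7] -9 -> 36, delta = 45, sum = 152

Answer: 152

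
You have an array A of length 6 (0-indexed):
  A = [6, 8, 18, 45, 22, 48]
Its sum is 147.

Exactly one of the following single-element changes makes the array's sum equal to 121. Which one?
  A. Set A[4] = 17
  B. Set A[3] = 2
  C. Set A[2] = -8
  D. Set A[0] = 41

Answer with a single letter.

Answer: C

Derivation:
Option A: A[4] 22->17, delta=-5, new_sum=147+(-5)=142
Option B: A[3] 45->2, delta=-43, new_sum=147+(-43)=104
Option C: A[2] 18->-8, delta=-26, new_sum=147+(-26)=121 <-- matches target
Option D: A[0] 6->41, delta=35, new_sum=147+(35)=182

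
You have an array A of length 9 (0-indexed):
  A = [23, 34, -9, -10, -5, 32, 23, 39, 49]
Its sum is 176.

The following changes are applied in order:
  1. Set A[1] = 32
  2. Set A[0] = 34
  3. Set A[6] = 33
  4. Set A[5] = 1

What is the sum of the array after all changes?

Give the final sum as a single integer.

Initial sum: 176
Change 1: A[1] 34 -> 32, delta = -2, sum = 174
Change 2: A[0] 23 -> 34, delta = 11, sum = 185
Change 3: A[6] 23 -> 33, delta = 10, sum = 195
Change 4: A[5] 32 -> 1, delta = -31, sum = 164

Answer: 164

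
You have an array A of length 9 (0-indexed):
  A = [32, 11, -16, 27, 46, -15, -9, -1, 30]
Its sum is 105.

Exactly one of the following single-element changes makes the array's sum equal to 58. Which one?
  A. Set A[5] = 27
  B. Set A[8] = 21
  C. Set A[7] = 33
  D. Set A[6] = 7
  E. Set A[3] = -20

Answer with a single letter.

Option A: A[5] -15->27, delta=42, new_sum=105+(42)=147
Option B: A[8] 30->21, delta=-9, new_sum=105+(-9)=96
Option C: A[7] -1->33, delta=34, new_sum=105+(34)=139
Option D: A[6] -9->7, delta=16, new_sum=105+(16)=121
Option E: A[3] 27->-20, delta=-47, new_sum=105+(-47)=58 <-- matches target

Answer: E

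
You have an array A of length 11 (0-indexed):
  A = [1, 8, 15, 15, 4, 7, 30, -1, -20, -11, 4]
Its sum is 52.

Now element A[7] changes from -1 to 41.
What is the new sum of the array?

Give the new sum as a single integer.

Answer: 94

Derivation:
Old value at index 7: -1
New value at index 7: 41
Delta = 41 - -1 = 42
New sum = old_sum + delta = 52 + (42) = 94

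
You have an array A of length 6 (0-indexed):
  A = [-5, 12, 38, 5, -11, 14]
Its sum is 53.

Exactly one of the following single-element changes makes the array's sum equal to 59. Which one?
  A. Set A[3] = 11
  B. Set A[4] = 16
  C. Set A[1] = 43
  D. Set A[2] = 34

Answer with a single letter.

Answer: A

Derivation:
Option A: A[3] 5->11, delta=6, new_sum=53+(6)=59 <-- matches target
Option B: A[4] -11->16, delta=27, new_sum=53+(27)=80
Option C: A[1] 12->43, delta=31, new_sum=53+(31)=84
Option D: A[2] 38->34, delta=-4, new_sum=53+(-4)=49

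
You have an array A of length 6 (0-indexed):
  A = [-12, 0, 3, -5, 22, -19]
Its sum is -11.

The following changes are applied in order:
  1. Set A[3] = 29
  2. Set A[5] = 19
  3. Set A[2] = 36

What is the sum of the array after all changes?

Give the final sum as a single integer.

Initial sum: -11
Change 1: A[3] -5 -> 29, delta = 34, sum = 23
Change 2: A[5] -19 -> 19, delta = 38, sum = 61
Change 3: A[2] 3 -> 36, delta = 33, sum = 94

Answer: 94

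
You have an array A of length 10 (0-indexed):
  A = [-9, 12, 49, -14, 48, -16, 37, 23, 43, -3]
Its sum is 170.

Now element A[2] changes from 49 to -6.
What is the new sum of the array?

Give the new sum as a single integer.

Old value at index 2: 49
New value at index 2: -6
Delta = -6 - 49 = -55
New sum = old_sum + delta = 170 + (-55) = 115

Answer: 115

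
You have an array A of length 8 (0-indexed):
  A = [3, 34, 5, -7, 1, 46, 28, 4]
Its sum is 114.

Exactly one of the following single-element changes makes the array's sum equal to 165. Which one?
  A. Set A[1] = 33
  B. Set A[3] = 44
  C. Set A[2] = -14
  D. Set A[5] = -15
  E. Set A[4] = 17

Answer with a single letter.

Answer: B

Derivation:
Option A: A[1] 34->33, delta=-1, new_sum=114+(-1)=113
Option B: A[3] -7->44, delta=51, new_sum=114+(51)=165 <-- matches target
Option C: A[2] 5->-14, delta=-19, new_sum=114+(-19)=95
Option D: A[5] 46->-15, delta=-61, new_sum=114+(-61)=53
Option E: A[4] 1->17, delta=16, new_sum=114+(16)=130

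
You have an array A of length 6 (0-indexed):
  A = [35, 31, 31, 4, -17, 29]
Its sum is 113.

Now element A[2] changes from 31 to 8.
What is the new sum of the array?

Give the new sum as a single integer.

Old value at index 2: 31
New value at index 2: 8
Delta = 8 - 31 = -23
New sum = old_sum + delta = 113 + (-23) = 90

Answer: 90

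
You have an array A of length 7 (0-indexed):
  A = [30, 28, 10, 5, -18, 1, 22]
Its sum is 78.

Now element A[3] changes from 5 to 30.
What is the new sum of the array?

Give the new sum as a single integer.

Answer: 103

Derivation:
Old value at index 3: 5
New value at index 3: 30
Delta = 30 - 5 = 25
New sum = old_sum + delta = 78 + (25) = 103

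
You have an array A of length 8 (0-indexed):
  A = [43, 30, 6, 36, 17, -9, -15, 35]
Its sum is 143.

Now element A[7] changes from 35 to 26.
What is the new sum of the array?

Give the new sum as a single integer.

Old value at index 7: 35
New value at index 7: 26
Delta = 26 - 35 = -9
New sum = old_sum + delta = 143 + (-9) = 134

Answer: 134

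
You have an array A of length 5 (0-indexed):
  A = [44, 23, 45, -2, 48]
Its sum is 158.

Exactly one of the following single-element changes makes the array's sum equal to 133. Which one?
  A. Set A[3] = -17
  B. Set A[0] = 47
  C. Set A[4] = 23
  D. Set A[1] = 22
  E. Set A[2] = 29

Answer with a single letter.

Answer: C

Derivation:
Option A: A[3] -2->-17, delta=-15, new_sum=158+(-15)=143
Option B: A[0] 44->47, delta=3, new_sum=158+(3)=161
Option C: A[4] 48->23, delta=-25, new_sum=158+(-25)=133 <-- matches target
Option D: A[1] 23->22, delta=-1, new_sum=158+(-1)=157
Option E: A[2] 45->29, delta=-16, new_sum=158+(-16)=142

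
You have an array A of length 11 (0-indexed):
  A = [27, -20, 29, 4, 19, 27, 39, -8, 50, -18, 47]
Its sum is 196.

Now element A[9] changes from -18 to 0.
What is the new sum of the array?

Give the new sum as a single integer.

Answer: 214

Derivation:
Old value at index 9: -18
New value at index 9: 0
Delta = 0 - -18 = 18
New sum = old_sum + delta = 196 + (18) = 214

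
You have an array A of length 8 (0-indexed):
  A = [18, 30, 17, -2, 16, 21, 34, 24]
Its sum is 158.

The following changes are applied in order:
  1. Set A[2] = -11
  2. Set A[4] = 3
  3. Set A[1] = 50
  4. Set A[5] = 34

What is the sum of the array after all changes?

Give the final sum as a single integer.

Initial sum: 158
Change 1: A[2] 17 -> -11, delta = -28, sum = 130
Change 2: A[4] 16 -> 3, delta = -13, sum = 117
Change 3: A[1] 30 -> 50, delta = 20, sum = 137
Change 4: A[5] 21 -> 34, delta = 13, sum = 150

Answer: 150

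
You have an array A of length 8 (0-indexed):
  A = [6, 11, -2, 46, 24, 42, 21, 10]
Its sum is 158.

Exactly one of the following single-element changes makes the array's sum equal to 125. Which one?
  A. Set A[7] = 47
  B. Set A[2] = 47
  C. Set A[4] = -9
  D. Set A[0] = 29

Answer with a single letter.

Option A: A[7] 10->47, delta=37, new_sum=158+(37)=195
Option B: A[2] -2->47, delta=49, new_sum=158+(49)=207
Option C: A[4] 24->-9, delta=-33, new_sum=158+(-33)=125 <-- matches target
Option D: A[0] 6->29, delta=23, new_sum=158+(23)=181

Answer: C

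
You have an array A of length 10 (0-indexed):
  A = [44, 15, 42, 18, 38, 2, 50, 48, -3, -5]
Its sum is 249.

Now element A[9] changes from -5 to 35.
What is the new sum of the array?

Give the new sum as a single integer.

Answer: 289

Derivation:
Old value at index 9: -5
New value at index 9: 35
Delta = 35 - -5 = 40
New sum = old_sum + delta = 249 + (40) = 289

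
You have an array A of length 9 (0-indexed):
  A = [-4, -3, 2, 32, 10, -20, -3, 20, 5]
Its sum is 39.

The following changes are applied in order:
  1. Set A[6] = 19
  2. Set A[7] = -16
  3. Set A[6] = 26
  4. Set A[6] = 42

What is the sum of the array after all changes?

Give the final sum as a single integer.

Answer: 48

Derivation:
Initial sum: 39
Change 1: A[6] -3 -> 19, delta = 22, sum = 61
Change 2: A[7] 20 -> -16, delta = -36, sum = 25
Change 3: A[6] 19 -> 26, delta = 7, sum = 32
Change 4: A[6] 26 -> 42, delta = 16, sum = 48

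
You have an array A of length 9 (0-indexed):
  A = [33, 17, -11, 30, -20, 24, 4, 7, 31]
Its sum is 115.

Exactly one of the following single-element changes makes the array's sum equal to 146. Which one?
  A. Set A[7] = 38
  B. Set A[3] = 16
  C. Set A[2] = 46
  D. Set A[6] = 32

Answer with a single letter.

Option A: A[7] 7->38, delta=31, new_sum=115+(31)=146 <-- matches target
Option B: A[3] 30->16, delta=-14, new_sum=115+(-14)=101
Option C: A[2] -11->46, delta=57, new_sum=115+(57)=172
Option D: A[6] 4->32, delta=28, new_sum=115+(28)=143

Answer: A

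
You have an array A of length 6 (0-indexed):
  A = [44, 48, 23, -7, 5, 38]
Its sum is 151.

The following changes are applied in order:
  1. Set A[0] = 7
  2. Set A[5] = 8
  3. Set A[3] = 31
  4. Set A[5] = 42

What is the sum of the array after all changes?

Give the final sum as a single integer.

Answer: 156

Derivation:
Initial sum: 151
Change 1: A[0] 44 -> 7, delta = -37, sum = 114
Change 2: A[5] 38 -> 8, delta = -30, sum = 84
Change 3: A[3] -7 -> 31, delta = 38, sum = 122
Change 4: A[5] 8 -> 42, delta = 34, sum = 156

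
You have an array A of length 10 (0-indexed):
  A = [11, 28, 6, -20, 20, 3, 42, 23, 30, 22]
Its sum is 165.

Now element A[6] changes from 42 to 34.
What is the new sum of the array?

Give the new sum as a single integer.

Answer: 157

Derivation:
Old value at index 6: 42
New value at index 6: 34
Delta = 34 - 42 = -8
New sum = old_sum + delta = 165 + (-8) = 157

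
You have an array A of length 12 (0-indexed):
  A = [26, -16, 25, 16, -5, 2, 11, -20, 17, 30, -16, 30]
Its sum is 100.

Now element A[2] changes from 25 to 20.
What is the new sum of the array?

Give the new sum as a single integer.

Answer: 95

Derivation:
Old value at index 2: 25
New value at index 2: 20
Delta = 20 - 25 = -5
New sum = old_sum + delta = 100 + (-5) = 95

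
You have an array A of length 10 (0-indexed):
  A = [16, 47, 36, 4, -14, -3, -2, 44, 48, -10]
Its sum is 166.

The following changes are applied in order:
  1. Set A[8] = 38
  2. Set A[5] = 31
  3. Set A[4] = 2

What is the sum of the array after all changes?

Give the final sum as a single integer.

Answer: 206

Derivation:
Initial sum: 166
Change 1: A[8] 48 -> 38, delta = -10, sum = 156
Change 2: A[5] -3 -> 31, delta = 34, sum = 190
Change 3: A[4] -14 -> 2, delta = 16, sum = 206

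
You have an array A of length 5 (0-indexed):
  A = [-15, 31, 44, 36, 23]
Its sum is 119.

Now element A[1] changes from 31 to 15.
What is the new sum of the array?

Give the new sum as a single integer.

Answer: 103

Derivation:
Old value at index 1: 31
New value at index 1: 15
Delta = 15 - 31 = -16
New sum = old_sum + delta = 119 + (-16) = 103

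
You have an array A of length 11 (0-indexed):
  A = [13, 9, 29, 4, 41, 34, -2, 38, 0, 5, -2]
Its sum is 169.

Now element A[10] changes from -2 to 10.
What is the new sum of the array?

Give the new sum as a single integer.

Answer: 181

Derivation:
Old value at index 10: -2
New value at index 10: 10
Delta = 10 - -2 = 12
New sum = old_sum + delta = 169 + (12) = 181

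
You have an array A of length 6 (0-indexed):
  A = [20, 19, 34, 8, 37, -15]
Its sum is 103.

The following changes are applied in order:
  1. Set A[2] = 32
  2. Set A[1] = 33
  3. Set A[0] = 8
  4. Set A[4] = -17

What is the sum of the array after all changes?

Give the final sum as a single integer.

Answer: 49

Derivation:
Initial sum: 103
Change 1: A[2] 34 -> 32, delta = -2, sum = 101
Change 2: A[1] 19 -> 33, delta = 14, sum = 115
Change 3: A[0] 20 -> 8, delta = -12, sum = 103
Change 4: A[4] 37 -> -17, delta = -54, sum = 49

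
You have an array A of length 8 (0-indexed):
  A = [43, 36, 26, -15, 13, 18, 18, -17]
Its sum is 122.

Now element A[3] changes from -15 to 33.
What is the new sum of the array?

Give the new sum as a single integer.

Answer: 170

Derivation:
Old value at index 3: -15
New value at index 3: 33
Delta = 33 - -15 = 48
New sum = old_sum + delta = 122 + (48) = 170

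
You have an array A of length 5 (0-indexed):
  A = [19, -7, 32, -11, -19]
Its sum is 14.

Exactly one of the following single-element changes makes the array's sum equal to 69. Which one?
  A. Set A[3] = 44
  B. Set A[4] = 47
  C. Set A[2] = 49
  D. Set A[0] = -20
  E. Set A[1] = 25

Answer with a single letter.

Answer: A

Derivation:
Option A: A[3] -11->44, delta=55, new_sum=14+(55)=69 <-- matches target
Option B: A[4] -19->47, delta=66, new_sum=14+(66)=80
Option C: A[2] 32->49, delta=17, new_sum=14+(17)=31
Option D: A[0] 19->-20, delta=-39, new_sum=14+(-39)=-25
Option E: A[1] -7->25, delta=32, new_sum=14+(32)=46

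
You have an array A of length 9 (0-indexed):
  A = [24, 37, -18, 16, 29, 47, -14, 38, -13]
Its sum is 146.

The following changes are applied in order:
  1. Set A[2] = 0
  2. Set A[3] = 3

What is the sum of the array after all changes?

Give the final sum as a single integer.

Answer: 151

Derivation:
Initial sum: 146
Change 1: A[2] -18 -> 0, delta = 18, sum = 164
Change 2: A[3] 16 -> 3, delta = -13, sum = 151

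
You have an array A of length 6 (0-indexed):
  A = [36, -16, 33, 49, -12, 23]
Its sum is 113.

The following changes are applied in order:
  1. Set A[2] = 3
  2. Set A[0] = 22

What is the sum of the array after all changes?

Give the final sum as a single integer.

Answer: 69

Derivation:
Initial sum: 113
Change 1: A[2] 33 -> 3, delta = -30, sum = 83
Change 2: A[0] 36 -> 22, delta = -14, sum = 69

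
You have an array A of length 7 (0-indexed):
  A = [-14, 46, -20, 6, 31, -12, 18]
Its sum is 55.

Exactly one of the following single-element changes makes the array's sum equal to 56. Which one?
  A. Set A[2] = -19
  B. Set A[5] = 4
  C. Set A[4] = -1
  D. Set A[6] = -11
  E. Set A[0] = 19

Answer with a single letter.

Option A: A[2] -20->-19, delta=1, new_sum=55+(1)=56 <-- matches target
Option B: A[5] -12->4, delta=16, new_sum=55+(16)=71
Option C: A[4] 31->-1, delta=-32, new_sum=55+(-32)=23
Option D: A[6] 18->-11, delta=-29, new_sum=55+(-29)=26
Option E: A[0] -14->19, delta=33, new_sum=55+(33)=88

Answer: A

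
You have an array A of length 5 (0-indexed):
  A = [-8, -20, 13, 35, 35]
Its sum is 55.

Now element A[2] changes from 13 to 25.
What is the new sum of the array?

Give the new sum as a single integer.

Old value at index 2: 13
New value at index 2: 25
Delta = 25 - 13 = 12
New sum = old_sum + delta = 55 + (12) = 67

Answer: 67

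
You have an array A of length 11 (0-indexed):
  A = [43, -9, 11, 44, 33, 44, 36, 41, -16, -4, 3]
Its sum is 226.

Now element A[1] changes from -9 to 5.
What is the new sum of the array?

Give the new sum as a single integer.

Old value at index 1: -9
New value at index 1: 5
Delta = 5 - -9 = 14
New sum = old_sum + delta = 226 + (14) = 240

Answer: 240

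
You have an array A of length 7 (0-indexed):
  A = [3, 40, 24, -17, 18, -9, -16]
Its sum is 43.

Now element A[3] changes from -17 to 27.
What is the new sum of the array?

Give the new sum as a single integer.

Answer: 87

Derivation:
Old value at index 3: -17
New value at index 3: 27
Delta = 27 - -17 = 44
New sum = old_sum + delta = 43 + (44) = 87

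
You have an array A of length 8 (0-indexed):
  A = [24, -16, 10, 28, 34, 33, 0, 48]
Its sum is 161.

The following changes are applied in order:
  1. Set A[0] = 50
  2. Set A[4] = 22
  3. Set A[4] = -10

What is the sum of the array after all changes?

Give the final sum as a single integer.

Initial sum: 161
Change 1: A[0] 24 -> 50, delta = 26, sum = 187
Change 2: A[4] 34 -> 22, delta = -12, sum = 175
Change 3: A[4] 22 -> -10, delta = -32, sum = 143

Answer: 143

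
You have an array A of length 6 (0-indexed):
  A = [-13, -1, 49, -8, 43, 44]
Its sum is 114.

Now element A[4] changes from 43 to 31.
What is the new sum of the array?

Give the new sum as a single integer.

Old value at index 4: 43
New value at index 4: 31
Delta = 31 - 43 = -12
New sum = old_sum + delta = 114 + (-12) = 102

Answer: 102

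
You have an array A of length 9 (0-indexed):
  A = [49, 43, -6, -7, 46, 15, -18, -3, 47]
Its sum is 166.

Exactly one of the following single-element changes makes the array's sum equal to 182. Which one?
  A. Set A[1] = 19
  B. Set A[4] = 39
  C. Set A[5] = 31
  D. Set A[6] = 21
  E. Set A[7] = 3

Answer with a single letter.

Answer: C

Derivation:
Option A: A[1] 43->19, delta=-24, new_sum=166+(-24)=142
Option B: A[4] 46->39, delta=-7, new_sum=166+(-7)=159
Option C: A[5] 15->31, delta=16, new_sum=166+(16)=182 <-- matches target
Option D: A[6] -18->21, delta=39, new_sum=166+(39)=205
Option E: A[7] -3->3, delta=6, new_sum=166+(6)=172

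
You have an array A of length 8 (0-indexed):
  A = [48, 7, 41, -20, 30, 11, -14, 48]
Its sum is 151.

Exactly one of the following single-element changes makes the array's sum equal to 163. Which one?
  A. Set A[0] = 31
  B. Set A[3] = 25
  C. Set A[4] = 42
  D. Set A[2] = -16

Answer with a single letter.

Option A: A[0] 48->31, delta=-17, new_sum=151+(-17)=134
Option B: A[3] -20->25, delta=45, new_sum=151+(45)=196
Option C: A[4] 30->42, delta=12, new_sum=151+(12)=163 <-- matches target
Option D: A[2] 41->-16, delta=-57, new_sum=151+(-57)=94

Answer: C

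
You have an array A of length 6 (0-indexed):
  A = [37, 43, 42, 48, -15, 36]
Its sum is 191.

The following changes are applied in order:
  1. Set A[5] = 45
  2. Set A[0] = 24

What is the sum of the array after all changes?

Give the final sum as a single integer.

Answer: 187

Derivation:
Initial sum: 191
Change 1: A[5] 36 -> 45, delta = 9, sum = 200
Change 2: A[0] 37 -> 24, delta = -13, sum = 187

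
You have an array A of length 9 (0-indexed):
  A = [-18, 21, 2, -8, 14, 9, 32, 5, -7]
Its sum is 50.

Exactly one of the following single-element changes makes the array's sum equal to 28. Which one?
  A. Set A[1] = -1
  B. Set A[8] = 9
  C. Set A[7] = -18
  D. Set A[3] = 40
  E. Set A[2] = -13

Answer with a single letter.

Answer: A

Derivation:
Option A: A[1] 21->-1, delta=-22, new_sum=50+(-22)=28 <-- matches target
Option B: A[8] -7->9, delta=16, new_sum=50+(16)=66
Option C: A[7] 5->-18, delta=-23, new_sum=50+(-23)=27
Option D: A[3] -8->40, delta=48, new_sum=50+(48)=98
Option E: A[2] 2->-13, delta=-15, new_sum=50+(-15)=35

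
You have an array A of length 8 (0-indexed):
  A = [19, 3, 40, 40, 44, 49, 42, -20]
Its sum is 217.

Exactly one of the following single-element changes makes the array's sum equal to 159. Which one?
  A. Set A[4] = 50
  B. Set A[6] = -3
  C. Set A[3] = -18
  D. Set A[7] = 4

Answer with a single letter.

Answer: C

Derivation:
Option A: A[4] 44->50, delta=6, new_sum=217+(6)=223
Option B: A[6] 42->-3, delta=-45, new_sum=217+(-45)=172
Option C: A[3] 40->-18, delta=-58, new_sum=217+(-58)=159 <-- matches target
Option D: A[7] -20->4, delta=24, new_sum=217+(24)=241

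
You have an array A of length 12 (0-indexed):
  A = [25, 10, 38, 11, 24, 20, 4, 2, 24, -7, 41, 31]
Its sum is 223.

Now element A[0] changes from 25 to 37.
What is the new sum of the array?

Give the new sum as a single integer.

Old value at index 0: 25
New value at index 0: 37
Delta = 37 - 25 = 12
New sum = old_sum + delta = 223 + (12) = 235

Answer: 235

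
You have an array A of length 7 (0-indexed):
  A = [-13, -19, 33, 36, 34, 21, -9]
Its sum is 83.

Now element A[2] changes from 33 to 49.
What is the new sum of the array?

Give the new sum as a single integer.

Answer: 99

Derivation:
Old value at index 2: 33
New value at index 2: 49
Delta = 49 - 33 = 16
New sum = old_sum + delta = 83 + (16) = 99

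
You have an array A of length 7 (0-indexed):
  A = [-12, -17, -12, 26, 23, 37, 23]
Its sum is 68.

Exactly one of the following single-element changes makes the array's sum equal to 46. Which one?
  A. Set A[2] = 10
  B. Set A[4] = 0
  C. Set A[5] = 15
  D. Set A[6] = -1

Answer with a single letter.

Option A: A[2] -12->10, delta=22, new_sum=68+(22)=90
Option B: A[4] 23->0, delta=-23, new_sum=68+(-23)=45
Option C: A[5] 37->15, delta=-22, new_sum=68+(-22)=46 <-- matches target
Option D: A[6] 23->-1, delta=-24, new_sum=68+(-24)=44

Answer: C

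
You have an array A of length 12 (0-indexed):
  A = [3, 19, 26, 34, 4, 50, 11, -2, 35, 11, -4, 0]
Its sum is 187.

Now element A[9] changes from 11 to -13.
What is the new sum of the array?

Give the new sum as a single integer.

Answer: 163

Derivation:
Old value at index 9: 11
New value at index 9: -13
Delta = -13 - 11 = -24
New sum = old_sum + delta = 187 + (-24) = 163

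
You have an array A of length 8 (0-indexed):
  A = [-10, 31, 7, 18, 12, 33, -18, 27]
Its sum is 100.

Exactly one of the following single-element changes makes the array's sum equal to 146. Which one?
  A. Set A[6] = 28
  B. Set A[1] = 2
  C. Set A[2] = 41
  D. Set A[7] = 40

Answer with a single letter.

Option A: A[6] -18->28, delta=46, new_sum=100+(46)=146 <-- matches target
Option B: A[1] 31->2, delta=-29, new_sum=100+(-29)=71
Option C: A[2] 7->41, delta=34, new_sum=100+(34)=134
Option D: A[7] 27->40, delta=13, new_sum=100+(13)=113

Answer: A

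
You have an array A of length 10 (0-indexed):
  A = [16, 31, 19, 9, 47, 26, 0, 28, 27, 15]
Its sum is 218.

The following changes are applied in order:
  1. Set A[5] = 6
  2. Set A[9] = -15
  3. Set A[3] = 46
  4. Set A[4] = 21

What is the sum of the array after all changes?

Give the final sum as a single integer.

Initial sum: 218
Change 1: A[5] 26 -> 6, delta = -20, sum = 198
Change 2: A[9] 15 -> -15, delta = -30, sum = 168
Change 3: A[3] 9 -> 46, delta = 37, sum = 205
Change 4: A[4] 47 -> 21, delta = -26, sum = 179

Answer: 179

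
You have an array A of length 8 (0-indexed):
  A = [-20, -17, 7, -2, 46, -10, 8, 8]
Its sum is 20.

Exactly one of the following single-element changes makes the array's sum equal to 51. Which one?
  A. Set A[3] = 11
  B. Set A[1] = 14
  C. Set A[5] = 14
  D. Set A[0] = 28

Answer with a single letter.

Answer: B

Derivation:
Option A: A[3] -2->11, delta=13, new_sum=20+(13)=33
Option B: A[1] -17->14, delta=31, new_sum=20+(31)=51 <-- matches target
Option C: A[5] -10->14, delta=24, new_sum=20+(24)=44
Option D: A[0] -20->28, delta=48, new_sum=20+(48)=68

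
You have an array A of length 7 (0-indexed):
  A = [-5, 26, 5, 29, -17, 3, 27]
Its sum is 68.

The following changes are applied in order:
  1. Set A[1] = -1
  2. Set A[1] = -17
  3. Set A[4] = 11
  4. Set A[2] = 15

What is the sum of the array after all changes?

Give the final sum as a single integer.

Answer: 63

Derivation:
Initial sum: 68
Change 1: A[1] 26 -> -1, delta = -27, sum = 41
Change 2: A[1] -1 -> -17, delta = -16, sum = 25
Change 3: A[4] -17 -> 11, delta = 28, sum = 53
Change 4: A[2] 5 -> 15, delta = 10, sum = 63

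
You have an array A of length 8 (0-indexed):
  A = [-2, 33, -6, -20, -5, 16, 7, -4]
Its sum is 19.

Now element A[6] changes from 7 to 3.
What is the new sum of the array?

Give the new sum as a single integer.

Answer: 15

Derivation:
Old value at index 6: 7
New value at index 6: 3
Delta = 3 - 7 = -4
New sum = old_sum + delta = 19 + (-4) = 15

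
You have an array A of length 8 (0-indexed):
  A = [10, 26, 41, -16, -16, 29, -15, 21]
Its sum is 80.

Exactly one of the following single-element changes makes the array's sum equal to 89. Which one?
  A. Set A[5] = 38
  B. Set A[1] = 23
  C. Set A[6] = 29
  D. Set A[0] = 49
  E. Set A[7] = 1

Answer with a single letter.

Answer: A

Derivation:
Option A: A[5] 29->38, delta=9, new_sum=80+(9)=89 <-- matches target
Option B: A[1] 26->23, delta=-3, new_sum=80+(-3)=77
Option C: A[6] -15->29, delta=44, new_sum=80+(44)=124
Option D: A[0] 10->49, delta=39, new_sum=80+(39)=119
Option E: A[7] 21->1, delta=-20, new_sum=80+(-20)=60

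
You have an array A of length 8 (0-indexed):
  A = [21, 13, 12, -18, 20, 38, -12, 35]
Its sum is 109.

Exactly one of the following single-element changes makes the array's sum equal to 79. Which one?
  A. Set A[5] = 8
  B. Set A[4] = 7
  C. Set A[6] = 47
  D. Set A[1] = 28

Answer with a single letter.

Option A: A[5] 38->8, delta=-30, new_sum=109+(-30)=79 <-- matches target
Option B: A[4] 20->7, delta=-13, new_sum=109+(-13)=96
Option C: A[6] -12->47, delta=59, new_sum=109+(59)=168
Option D: A[1] 13->28, delta=15, new_sum=109+(15)=124

Answer: A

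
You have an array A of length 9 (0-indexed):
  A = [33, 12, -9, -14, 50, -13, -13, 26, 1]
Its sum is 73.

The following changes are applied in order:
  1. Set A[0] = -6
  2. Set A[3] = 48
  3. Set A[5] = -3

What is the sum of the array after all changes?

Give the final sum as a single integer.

Answer: 106

Derivation:
Initial sum: 73
Change 1: A[0] 33 -> -6, delta = -39, sum = 34
Change 2: A[3] -14 -> 48, delta = 62, sum = 96
Change 3: A[5] -13 -> -3, delta = 10, sum = 106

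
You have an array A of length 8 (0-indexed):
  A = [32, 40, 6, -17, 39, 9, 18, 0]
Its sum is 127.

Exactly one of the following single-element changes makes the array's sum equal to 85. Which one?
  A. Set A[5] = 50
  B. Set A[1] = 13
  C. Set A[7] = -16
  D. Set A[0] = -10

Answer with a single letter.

Answer: D

Derivation:
Option A: A[5] 9->50, delta=41, new_sum=127+(41)=168
Option B: A[1] 40->13, delta=-27, new_sum=127+(-27)=100
Option C: A[7] 0->-16, delta=-16, new_sum=127+(-16)=111
Option D: A[0] 32->-10, delta=-42, new_sum=127+(-42)=85 <-- matches target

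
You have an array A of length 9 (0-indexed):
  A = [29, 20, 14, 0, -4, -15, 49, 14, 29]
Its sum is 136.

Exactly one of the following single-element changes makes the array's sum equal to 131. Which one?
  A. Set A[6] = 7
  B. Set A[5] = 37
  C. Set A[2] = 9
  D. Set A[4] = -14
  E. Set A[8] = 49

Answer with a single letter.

Answer: C

Derivation:
Option A: A[6] 49->7, delta=-42, new_sum=136+(-42)=94
Option B: A[5] -15->37, delta=52, new_sum=136+(52)=188
Option C: A[2] 14->9, delta=-5, new_sum=136+(-5)=131 <-- matches target
Option D: A[4] -4->-14, delta=-10, new_sum=136+(-10)=126
Option E: A[8] 29->49, delta=20, new_sum=136+(20)=156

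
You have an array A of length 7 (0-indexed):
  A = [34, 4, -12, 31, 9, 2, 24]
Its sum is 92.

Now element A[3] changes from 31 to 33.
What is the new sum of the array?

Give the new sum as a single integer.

Old value at index 3: 31
New value at index 3: 33
Delta = 33 - 31 = 2
New sum = old_sum + delta = 92 + (2) = 94

Answer: 94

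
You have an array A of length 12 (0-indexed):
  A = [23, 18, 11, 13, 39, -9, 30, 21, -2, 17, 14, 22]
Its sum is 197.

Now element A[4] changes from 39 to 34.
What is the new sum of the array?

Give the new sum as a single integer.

Old value at index 4: 39
New value at index 4: 34
Delta = 34 - 39 = -5
New sum = old_sum + delta = 197 + (-5) = 192

Answer: 192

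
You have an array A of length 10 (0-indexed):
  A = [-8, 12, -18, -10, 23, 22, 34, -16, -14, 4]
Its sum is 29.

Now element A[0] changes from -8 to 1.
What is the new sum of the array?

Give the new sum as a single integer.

Old value at index 0: -8
New value at index 0: 1
Delta = 1 - -8 = 9
New sum = old_sum + delta = 29 + (9) = 38

Answer: 38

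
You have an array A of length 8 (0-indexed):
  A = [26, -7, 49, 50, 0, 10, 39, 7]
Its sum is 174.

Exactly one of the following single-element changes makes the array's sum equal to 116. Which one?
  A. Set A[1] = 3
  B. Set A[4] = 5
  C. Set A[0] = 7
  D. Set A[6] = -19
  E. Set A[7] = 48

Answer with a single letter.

Option A: A[1] -7->3, delta=10, new_sum=174+(10)=184
Option B: A[4] 0->5, delta=5, new_sum=174+(5)=179
Option C: A[0] 26->7, delta=-19, new_sum=174+(-19)=155
Option D: A[6] 39->-19, delta=-58, new_sum=174+(-58)=116 <-- matches target
Option E: A[7] 7->48, delta=41, new_sum=174+(41)=215

Answer: D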